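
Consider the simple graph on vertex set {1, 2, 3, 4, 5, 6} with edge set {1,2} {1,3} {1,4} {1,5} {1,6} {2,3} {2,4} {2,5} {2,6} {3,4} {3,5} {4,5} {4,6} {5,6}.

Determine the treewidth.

4

A width-4 tree decomposition is:
Bags: B1 = {1, 2, 3, 4, 5}  B2 = {1, 2, 4, 5, 6}
Tree: B1–B2
Every bag has size at most 5, so the width is 5 − 1 = 4 and tw(G) ≤ 4. Conversely, {1, 2, 3, 4, 5} is a clique of size 5, and the vertices of any clique must share a bag in every tree decomposition; so some bag has ≥ 5 vertices and tw(G) ≥ 4. Hence tw(G) = 4 exactly.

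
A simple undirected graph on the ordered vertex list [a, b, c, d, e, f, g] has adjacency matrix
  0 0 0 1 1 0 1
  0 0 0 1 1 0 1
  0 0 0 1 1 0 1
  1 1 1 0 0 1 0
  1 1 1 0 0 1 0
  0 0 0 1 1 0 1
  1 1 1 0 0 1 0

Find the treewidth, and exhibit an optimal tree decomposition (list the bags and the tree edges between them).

Every bag has size at most 4, so the width is 4 − 1 = 3 and tw(G) ≤ 3. For the lower bound: the 4 vertex sets {b,e}, {f,g}, {d}, {a} are disjoint, each induces a connected subgraph, and every pair is joined by at least one edge of G. Contracting each set to a single vertex therefore yields K_{4} as a minor, and since treewidth is minor-monotone, tw(G) ≥ tw(K_{4}) = 3. Hence tw(G) = 3 exactly.

Treewidth 3.
One optimal decomposition is:
Bags: B1 = {b, d, e, g}  B2 = {d, e, f, g}  B3 = {a, d, e, g}  B4 = {c, d, e, g}
Tree: B1–B2, B2–B3, B3–B4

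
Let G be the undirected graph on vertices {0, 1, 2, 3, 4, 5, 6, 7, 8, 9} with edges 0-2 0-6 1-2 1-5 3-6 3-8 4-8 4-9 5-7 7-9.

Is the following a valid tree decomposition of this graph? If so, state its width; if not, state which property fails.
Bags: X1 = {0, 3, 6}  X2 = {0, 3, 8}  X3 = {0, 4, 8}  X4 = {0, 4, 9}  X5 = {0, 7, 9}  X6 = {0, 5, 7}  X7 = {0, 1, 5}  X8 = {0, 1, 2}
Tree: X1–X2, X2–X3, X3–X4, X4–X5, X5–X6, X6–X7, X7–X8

Yes; width 2.

Every vertex of G appears in some bag (union = {0, 1, 2, 3, 4, 5, 6, 7, 8, 9}); every edge is covered by a bag; and for each vertex v the set of bags containing v is connected in the bag tree. The decomposition is therefore valid. The largest bag has 3 vertices, so the width is 2.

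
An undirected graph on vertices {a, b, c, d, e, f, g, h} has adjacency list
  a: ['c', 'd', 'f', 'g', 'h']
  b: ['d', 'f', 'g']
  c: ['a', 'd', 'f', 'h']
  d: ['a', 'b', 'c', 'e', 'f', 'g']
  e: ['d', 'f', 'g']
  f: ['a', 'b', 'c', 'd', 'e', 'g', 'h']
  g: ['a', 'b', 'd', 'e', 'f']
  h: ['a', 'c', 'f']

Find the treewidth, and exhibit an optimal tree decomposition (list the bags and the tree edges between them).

The largest bag has 4 vertices, giving width 3; this decomposition certifies tw(G) ≤ 3. On the other hand G contains the 4-clique {d, e, f, g}. A clique must lie in a single bag of any decomposition, so no decomposition can have width below 3. The upper and lower bounds meet at 3, so that is the treewidth.

Treewidth 3.
Bags: B1 = {a, c, d, f}  B2 = {a, d, f, g}  B3 = {b, d, f, g}  B4 = {a, c, f, h}  B5 = {d, e, f, g}
Tree: B1–B2, B2–B3, B1–B4, B3–B5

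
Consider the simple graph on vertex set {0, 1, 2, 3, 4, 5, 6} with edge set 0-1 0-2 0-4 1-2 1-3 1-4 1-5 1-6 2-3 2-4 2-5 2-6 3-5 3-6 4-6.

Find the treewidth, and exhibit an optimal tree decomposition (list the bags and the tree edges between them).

Treewidth 3.
One optimal decomposition is:
Bags: B1 = {1, 2, 3, 6}  B2 = {1, 2, 3, 5}  B3 = {1, 2, 4, 6}  B4 = {0, 1, 2, 4}
Tree: B1–B2, B1–B3, B3–B4

The largest bag has 4 vertices, giving width 3; this decomposition certifies tw(G) ≤ 3. On the other hand G contains the 4-clique {0, 1, 2, 4}. A clique must lie in a single bag of any decomposition, so no decomposition can have width below 3. The upper and lower bounds meet at 3, so that is the treewidth.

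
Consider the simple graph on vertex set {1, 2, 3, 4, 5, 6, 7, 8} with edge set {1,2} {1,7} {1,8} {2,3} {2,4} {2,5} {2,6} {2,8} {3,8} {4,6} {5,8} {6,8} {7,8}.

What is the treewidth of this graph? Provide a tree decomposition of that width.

Every bag has size at most 3, so the width is 3 − 1 = 2 and tw(G) ≤ 2. Conversely, {1, 2, 8} is a clique of size 3, and the vertices of any clique must share a bag in every tree decomposition; so some bag has ≥ 3 vertices and tw(G) ≥ 2. Therefore the treewidth is 2.

Treewidth 2.
One optimal decomposition is:
Bags: B1 = {2, 4, 6}  B2 = {2, 6, 8}  B3 = {1, 2, 8}  B4 = {2, 3, 8}  B5 = {2, 5, 8}  B6 = {1, 7, 8}
Tree: B1–B2, B2–B3, B3–B4, B4–B5, B3–B6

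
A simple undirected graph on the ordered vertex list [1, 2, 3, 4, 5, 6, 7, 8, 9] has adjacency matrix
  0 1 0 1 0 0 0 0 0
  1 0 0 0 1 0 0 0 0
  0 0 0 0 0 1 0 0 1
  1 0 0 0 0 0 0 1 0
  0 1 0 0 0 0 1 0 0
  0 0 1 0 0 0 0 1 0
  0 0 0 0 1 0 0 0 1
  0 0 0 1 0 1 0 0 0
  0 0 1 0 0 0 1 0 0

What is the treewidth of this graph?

A width-2 tree decomposition is:
Bags: B1 = {1, 4, 8}  B2 = {1, 2, 8}  B3 = {2, 5, 8}  B4 = {5, 7, 8}  B5 = {7, 8, 9}  B6 = {3, 8, 9}  B7 = {3, 6, 8}
Tree: B1–B2, B2–B3, B3–B4, B4–B5, B5–B6, B6–B7
Every bag has size at most 3, so the width is 3 − 1 = 2 and tw(G) ≤ 2. Since 8–4–1–2–5–7–9–3–6–8 is a cycle in G, G is not acyclic. Forests are exactly the graphs of treewidth ≤ 1, so tw(G) ≥ 2. Hence tw(G) = 2 exactly.

2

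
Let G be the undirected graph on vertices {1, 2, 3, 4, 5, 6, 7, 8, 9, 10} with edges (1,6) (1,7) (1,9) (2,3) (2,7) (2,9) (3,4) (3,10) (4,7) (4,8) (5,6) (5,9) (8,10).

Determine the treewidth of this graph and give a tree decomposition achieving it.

Treewidth 2.
One such decomposition:
Bags: B1 = {5, 6, 9}  B2 = {1, 6, 9}  B3 = {1, 2, 9}  B4 = {1, 2, 7}  B5 = {2, 3, 7}  B6 = {3, 4, 7}  B7 = {3, 4, 10}  B8 = {4, 8, 10}
Tree: B1–B2, B2–B3, B3–B4, B4–B5, B5–B6, B6–B7, B7–B8

The largest bag has 3 vertices, giving width 2; this decomposition certifies tw(G) ≤ 2. For the lower bound, G contains the cycle 5–6–1–9–5, so G is not a forest; only forests have treewidth ≤ 1, hence tw(G) ≥ 2. Hence tw(G) = 2 exactly.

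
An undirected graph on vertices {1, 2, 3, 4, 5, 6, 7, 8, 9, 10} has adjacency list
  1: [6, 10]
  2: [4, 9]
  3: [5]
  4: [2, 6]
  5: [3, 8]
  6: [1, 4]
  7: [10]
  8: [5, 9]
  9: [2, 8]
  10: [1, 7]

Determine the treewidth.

A width-1 tree decomposition is:
Bags: B1 = {3, 5}  B2 = {5, 8}  B3 = {8, 9}  B4 = {2, 9}  B5 = {2, 4}  B6 = {4, 6}  B7 = {1, 6}  B8 = {1, 10}  B9 = {7, 10}
Tree: B1–B2, B2–B3, B3–B4, B4–B5, B5–B6, B6–B7, B7–B8, B8–B9
Each bag holds 2 vertices, so the decomposition has width 1, which upper-bounds the treewidth. Since G has at least one edge (e.g. 3–5), it is not an edgeless graph, so tw(G) ≥ 1. Therefore the treewidth is 1.

1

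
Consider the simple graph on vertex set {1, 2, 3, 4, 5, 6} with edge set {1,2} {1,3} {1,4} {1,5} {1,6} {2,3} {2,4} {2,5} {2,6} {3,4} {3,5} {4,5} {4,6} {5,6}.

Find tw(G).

4

A width-4 tree decomposition is:
Bags: B1 = {1, 2, 4, 5, 6}  B2 = {1, 2, 3, 4, 5}
Tree: B1–B2
Each bag holds 5 vertices, so the decomposition has width 4, which upper-bounds the treewidth. Conversely, {1, 2, 3, 4, 5} is a clique of size 5, and the vertices of any clique must share a bag in every tree decomposition; so some bag has ≥ 5 vertices and tw(G) ≥ 4. Combining the bounds, tw(G) = 4.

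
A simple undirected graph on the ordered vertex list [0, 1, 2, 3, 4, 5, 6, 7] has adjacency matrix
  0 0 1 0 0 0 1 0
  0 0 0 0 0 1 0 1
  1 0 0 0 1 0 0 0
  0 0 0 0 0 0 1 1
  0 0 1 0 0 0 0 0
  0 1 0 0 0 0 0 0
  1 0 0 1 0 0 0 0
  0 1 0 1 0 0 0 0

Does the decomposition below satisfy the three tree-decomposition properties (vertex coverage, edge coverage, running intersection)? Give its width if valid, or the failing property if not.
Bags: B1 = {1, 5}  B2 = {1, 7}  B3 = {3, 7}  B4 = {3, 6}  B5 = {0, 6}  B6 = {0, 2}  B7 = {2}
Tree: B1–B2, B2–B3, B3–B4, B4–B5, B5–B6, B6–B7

A tree decomposition must satisfy three properties: every vertex lies in some bag; for every edge, both endpoints lie together in some bag; and for every vertex, the bags containing it form a connected subtree. Here vertex 4 appears in no bag, so the decomposition is invalid.

No — vertex 4 appears in no bag.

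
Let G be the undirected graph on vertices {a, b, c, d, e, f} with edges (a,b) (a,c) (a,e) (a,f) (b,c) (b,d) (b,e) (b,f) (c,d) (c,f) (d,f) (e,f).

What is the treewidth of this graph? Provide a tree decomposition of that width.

Every bag has size at most 4, so the width is 4 − 1 = 3 and tw(G) ≤ 3. On the other hand G contains the 4-clique {a, b, e, f}. A clique must lie in a single bag of any decomposition, so no decomposition can have width below 3. Combining the bounds, tw(G) = 3.

Treewidth 3.
One optimal decomposition is:
Bags: B1 = {a, b, c, f}  B2 = {b, c, d, f}  B3 = {a, b, e, f}
Tree: B1–B2, B1–B3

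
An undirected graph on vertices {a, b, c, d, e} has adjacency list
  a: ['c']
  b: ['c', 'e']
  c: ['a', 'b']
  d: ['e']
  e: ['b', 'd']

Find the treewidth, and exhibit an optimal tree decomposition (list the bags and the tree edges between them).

Treewidth 1.
One such decomposition:
Bags: B1 = {a, c}  B2 = {b, c}  B3 = {b, e}  B4 = {d, e}
Tree: B1–B2, B2–B3, B3–B4

Every bag has size at most 2, so the width is 2 − 1 = 1 and tw(G) ≤ 1. G has an edge, so its treewidth is at least 1. Hence tw(G) = 1 exactly.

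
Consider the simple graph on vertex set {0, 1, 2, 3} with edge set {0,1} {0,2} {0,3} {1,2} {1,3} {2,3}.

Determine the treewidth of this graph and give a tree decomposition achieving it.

Treewidth 3.
One optimal decomposition is:
Bags: B1 = {0, 1, 2, 3}
Tree: (single bag)

With just one bag of size 4, the width is 4 − 1 = 3, so tw(G) ≤ 3. Conversely, {0, 1, 2, 3} is a clique of size 4, and the vertices of any clique must share a bag in every tree decomposition; so some bag has ≥ 4 vertices and tw(G) ≥ 3. Combining the bounds, tw(G) = 3.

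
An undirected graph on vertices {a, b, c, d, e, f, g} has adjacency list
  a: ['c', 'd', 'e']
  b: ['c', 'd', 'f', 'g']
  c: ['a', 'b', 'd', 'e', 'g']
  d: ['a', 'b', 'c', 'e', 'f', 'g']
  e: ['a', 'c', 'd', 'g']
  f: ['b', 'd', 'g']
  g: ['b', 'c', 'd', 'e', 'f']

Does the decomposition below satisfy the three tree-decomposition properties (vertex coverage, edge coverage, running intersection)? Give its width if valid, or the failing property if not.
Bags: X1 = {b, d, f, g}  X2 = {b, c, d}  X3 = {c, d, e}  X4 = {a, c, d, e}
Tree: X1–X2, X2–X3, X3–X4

A tree decomposition must satisfy three properties: every vertex lies in some bag; for every edge, both endpoints lie together in some bag; and for every vertex, the bags containing it form a connected subtree. Here edge (g,c) lies in no bag, so the decomposition is invalid.

No — edge (g,c) lies in no bag.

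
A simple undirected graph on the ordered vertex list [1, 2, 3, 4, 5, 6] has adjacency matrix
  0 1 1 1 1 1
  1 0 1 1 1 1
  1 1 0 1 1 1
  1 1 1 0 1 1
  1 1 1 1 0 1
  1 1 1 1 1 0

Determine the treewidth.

5

A width-5 tree decomposition is:
Bags: B1 = {1, 2, 3, 4, 5, 6}
Tree: (single bag)
A single bag containing all 6 vertices is trivially a valid decomposition of width 5. For the lower bound, the 6 vertices {1, 2, 3, 4, 5, 6} are pairwise adjacent, and any tree decomposition puts a clique entirely inside one bag — forcing width ≥ 5. The upper and lower bounds meet at 5, so that is the treewidth.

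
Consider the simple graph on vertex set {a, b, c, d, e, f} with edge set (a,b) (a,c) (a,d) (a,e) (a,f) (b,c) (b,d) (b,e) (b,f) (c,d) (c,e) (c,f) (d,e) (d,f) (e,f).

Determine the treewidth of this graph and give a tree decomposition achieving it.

With just one bag of size 6, the width is 6 − 1 = 5, so tw(G) ≤ 5. For the lower bound, the 6 vertices {a, b, c, d, e, f} are pairwise adjacent, and any tree decomposition puts a clique entirely inside one bag — forcing width ≥ 5. The upper and lower bounds meet at 5, so that is the treewidth.

Treewidth 5.
One optimal decomposition is:
Bags: B1 = {a, b, c, d, e, f}
Tree: (single bag)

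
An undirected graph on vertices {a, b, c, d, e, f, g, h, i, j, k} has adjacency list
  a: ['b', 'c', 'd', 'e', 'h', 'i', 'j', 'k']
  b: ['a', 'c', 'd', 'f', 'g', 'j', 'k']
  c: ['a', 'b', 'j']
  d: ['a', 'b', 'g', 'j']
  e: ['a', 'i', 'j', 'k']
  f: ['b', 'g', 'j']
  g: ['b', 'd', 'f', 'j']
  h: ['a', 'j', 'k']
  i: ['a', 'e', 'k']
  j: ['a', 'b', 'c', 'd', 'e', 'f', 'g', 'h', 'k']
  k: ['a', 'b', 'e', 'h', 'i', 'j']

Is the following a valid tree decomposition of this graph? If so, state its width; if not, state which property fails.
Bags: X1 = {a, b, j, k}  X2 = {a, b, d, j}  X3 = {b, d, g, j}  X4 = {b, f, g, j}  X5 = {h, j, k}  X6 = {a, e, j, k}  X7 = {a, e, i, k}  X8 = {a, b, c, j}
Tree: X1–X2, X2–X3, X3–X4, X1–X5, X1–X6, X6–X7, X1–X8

A tree decomposition must satisfy three properties: every vertex lies in some bag; for every edge, both endpoints lie together in some bag; and for every vertex, the bags containing it form a connected subtree. Here edge (a,h) lies in no bag, so the decomposition is invalid.

No — edge (a,h) lies in no bag.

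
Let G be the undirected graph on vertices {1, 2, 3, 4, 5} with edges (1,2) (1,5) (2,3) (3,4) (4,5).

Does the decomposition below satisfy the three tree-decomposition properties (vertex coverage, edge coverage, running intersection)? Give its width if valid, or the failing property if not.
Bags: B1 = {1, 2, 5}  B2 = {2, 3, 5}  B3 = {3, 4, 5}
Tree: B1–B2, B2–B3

Yes; width 2.

Every vertex of G appears in some bag (union = {1, 2, 3, 4, 5}); every edge is covered by a bag; and for each vertex v the set of bags containing v is connected in the bag tree. The decomposition is therefore valid. The largest bag has 3 vertices, so the width is 2.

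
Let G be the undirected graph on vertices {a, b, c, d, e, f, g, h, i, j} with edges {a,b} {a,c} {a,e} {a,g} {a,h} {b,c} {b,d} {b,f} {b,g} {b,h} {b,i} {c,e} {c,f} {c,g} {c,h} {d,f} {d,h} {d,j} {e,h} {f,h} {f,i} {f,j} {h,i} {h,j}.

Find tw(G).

A width-3 tree decomposition is:
Bags: B1 = {b, d, f, h}  B2 = {b, f, h, i}  B3 = {b, c, f, h}  B4 = {a, b, c, h}  B5 = {d, f, h, j}  B6 = {a, b, c, g}  B7 = {a, c, e, h}
Tree: B1–B2, B1–B3, B3–B4, B1–B5, B4–B6, B4–B7
Every bag has size at most 4, so the width is 4 − 1 = 3 and tw(G) ≤ 3. On the other hand G contains the 4-clique {a, b, c, g}. A clique must lie in a single bag of any decomposition, so no decomposition can have width below 3. The upper and lower bounds meet at 3, so that is the treewidth.

3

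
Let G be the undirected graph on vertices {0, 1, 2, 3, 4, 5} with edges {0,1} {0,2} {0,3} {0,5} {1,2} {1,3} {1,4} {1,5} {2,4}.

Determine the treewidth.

A width-2 tree decomposition is:
Bags: B1 = {0, 1, 5}  B2 = {0, 1, 3}  B3 = {0, 1, 2}  B4 = {1, 2, 4}
Tree: B1–B2, B2–B3, B3–B4
The largest bag has 3 vertices, giving width 2; this decomposition certifies tw(G) ≤ 2. On the other hand G contains the 3-clique {0, 1, 2}. A clique must lie in a single bag of any decomposition, so no decomposition can have width below 2. Therefore the treewidth is 2.

2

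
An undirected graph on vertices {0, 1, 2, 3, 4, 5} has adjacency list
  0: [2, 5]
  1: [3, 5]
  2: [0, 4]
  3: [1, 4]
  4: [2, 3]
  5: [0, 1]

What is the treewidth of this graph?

2

A width-2 tree decomposition is:
Bags: B1 = {0, 2, 4}  B2 = {0, 3, 4}  B3 = {0, 1, 3}  B4 = {0, 1, 5}
Tree: B1–B2, B2–B3, B3–B4
Every bag has size at most 3, so the width is 3 − 1 = 2 and tw(G) ≤ 2. The edges 0–2–4–3–1–5–0 form a cycle, so G is not a tree and its treewidth is at least 2. Hence tw(G) = 2 exactly.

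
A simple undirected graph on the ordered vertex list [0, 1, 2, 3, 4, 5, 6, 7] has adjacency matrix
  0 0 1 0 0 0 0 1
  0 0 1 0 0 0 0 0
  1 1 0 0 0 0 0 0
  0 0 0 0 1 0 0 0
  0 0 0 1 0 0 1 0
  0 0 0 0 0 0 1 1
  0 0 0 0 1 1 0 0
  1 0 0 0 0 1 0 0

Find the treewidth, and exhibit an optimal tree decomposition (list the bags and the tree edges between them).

Treewidth 1.
One optimal decomposition is:
Bags: B1 = {1, 2}  B2 = {0, 2}  B3 = {0, 7}  B4 = {5, 7}  B5 = {5, 6}  B6 = {4, 6}  B7 = {3, 4}
Tree: B1–B2, B2–B3, B3–B4, B4–B5, B5–B6, B6–B7

Every bag has size at most 2, so the width is 2 − 1 = 1 and tw(G) ≤ 1. G has an edge, so its treewidth is at least 1. Therefore the treewidth is 1.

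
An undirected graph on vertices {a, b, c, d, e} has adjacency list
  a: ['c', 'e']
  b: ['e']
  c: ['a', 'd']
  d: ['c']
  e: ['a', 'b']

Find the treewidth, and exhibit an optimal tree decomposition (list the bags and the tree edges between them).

Treewidth 1.
Bags: B1 = {c, d}  B2 = {a, c}  B3 = {a, e}  B4 = {b, e}
Tree: B1–B2, B2–B3, B3–B4

Every bag has size at most 2, so the width is 2 − 1 = 1 and tw(G) ≤ 1. Any graph with an edge has treewidth ≥ 1, and G has the edge d–c. The upper and lower bounds meet at 1, so that is the treewidth.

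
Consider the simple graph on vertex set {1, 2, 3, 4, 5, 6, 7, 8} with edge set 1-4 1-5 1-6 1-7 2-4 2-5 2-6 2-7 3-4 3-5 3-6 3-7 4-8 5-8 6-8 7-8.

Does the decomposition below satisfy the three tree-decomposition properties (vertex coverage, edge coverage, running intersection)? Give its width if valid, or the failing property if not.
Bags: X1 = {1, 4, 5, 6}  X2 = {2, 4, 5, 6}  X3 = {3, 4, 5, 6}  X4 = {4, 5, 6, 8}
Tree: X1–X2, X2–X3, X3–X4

No — vertex 7 appears in no bag.

A tree decomposition must satisfy three properties: every vertex lies in some bag; for every edge, both endpoints lie together in some bag; and for every vertex, the bags containing it form a connected subtree. Here vertex 7 appears in no bag, so the decomposition is invalid.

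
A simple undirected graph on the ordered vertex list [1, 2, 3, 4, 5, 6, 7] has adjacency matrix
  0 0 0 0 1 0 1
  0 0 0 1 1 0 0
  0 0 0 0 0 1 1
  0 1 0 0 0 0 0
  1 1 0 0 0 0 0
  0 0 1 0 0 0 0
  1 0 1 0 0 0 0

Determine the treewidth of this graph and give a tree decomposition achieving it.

Treewidth 1.
Bags: B1 = {3, 6}  B2 = {3, 7}  B3 = {1, 7}  B4 = {1, 5}  B5 = {2, 5}  B6 = {2, 4}
Tree: B1–B2, B2–B3, B3–B4, B4–B5, B5–B6

Each bag holds 2 vertices, so the decomposition has width 1, which upper-bounds the treewidth. Since G has at least one edge (e.g. 6–3), it is not an edgeless graph, so tw(G) ≥ 1. Hence tw(G) = 1 exactly.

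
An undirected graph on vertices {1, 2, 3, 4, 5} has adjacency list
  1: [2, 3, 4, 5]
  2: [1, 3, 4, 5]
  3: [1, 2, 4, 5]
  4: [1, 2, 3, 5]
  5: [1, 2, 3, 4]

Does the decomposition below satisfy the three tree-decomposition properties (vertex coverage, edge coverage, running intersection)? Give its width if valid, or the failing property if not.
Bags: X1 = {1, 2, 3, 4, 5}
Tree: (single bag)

Yes; width 4.

Every vertex of G appears in some bag (union = {1, 2, 3, 4, 5}); every edge is covered by a bag; and for each vertex v the set of bags containing v is connected in the bag tree. The decomposition is therefore valid. The largest bag has 5 vertices, so the width is 4.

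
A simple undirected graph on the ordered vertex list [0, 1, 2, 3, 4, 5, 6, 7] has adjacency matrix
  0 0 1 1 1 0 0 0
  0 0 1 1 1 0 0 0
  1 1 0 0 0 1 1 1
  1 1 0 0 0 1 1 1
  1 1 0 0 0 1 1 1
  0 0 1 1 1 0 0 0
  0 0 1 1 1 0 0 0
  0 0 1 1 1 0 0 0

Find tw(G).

A width-3 tree decomposition is:
Bags: B1 = {2, 3, 4, 7}  B2 = {0, 2, 3, 4}  B3 = {2, 3, 4, 6}  B4 = {2, 3, 4, 5}  B5 = {1, 2, 3, 4}
Tree: B1–B2, B2–B3, B3–B4, B4–B5
Each bag holds 4 vertices, so the decomposition has width 3, which upper-bounds the treewidth. For the lower bound: the 4 vertex sets {2,7}, {0,3}, {4}, {6} are disjoint, each induces a connected subgraph, and every pair is joined by at least one edge of G. Contracting each set to a single vertex therefore yields K_{4} as a minor, and since treewidth is minor-monotone, tw(G) ≥ tw(K_{4}) = 3. Combining the bounds, tw(G) = 3.

3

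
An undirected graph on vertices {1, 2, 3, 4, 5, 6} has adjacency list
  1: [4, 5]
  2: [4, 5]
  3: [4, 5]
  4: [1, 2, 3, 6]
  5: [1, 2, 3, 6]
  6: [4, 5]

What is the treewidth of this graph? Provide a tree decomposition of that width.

Each bag holds 3 vertices, so the decomposition has width 2, which upper-bounds the treewidth. Since 6–5–3–4–6 is a cycle in G, G is not acyclic. Forests are exactly the graphs of treewidth ≤ 1, so tw(G) ≥ 2. Hence tw(G) = 2 exactly.

Treewidth 2.
One such decomposition:
Bags: B1 = {4, 5, 6}  B2 = {3, 4, 5}  B3 = {1, 4, 5}  B4 = {2, 4, 5}
Tree: B1–B2, B2–B3, B3–B4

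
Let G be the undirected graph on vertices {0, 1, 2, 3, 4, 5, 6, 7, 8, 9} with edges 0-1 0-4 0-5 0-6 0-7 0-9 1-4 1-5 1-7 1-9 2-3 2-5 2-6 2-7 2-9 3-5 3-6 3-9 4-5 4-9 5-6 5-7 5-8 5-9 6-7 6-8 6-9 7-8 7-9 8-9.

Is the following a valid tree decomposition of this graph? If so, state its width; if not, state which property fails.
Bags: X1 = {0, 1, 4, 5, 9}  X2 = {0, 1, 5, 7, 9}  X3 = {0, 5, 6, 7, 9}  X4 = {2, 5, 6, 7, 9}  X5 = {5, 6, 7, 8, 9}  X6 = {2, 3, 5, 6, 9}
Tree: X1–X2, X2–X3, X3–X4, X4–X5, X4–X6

Yes; width 4.

Checking the three conditions: (i) the bags cover all of {0, 1, 2, 3, 4, 5, 6, 7, 8, 9}; (ii) for each edge, some bag contains both endpoints; (iii) the bags containing any fixed vertex form a subtree. All hold, so the decomposition is valid with width 5 − 1 = 4.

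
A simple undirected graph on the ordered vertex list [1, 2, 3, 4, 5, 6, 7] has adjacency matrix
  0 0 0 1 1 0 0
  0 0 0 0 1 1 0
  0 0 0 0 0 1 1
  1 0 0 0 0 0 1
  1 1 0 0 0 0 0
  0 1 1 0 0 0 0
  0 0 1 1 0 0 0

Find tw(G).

2

A width-2 tree decomposition is:
Bags: B1 = {1, 4, 7}  B2 = {1, 3, 7}  B3 = {1, 3, 6}  B4 = {1, 2, 6}  B5 = {1, 2, 5}
Tree: B1–B2, B2–B3, B3–B4, B4–B5
Every bag has size at most 3, so the width is 3 − 1 = 2 and tw(G) ≤ 2. For the lower bound, G contains the cycle 1–4–7–3–6–2–5–1, so G is not a forest; only forests have treewidth ≤ 1, hence tw(G) ≥ 2. Hence tw(G) = 2 exactly.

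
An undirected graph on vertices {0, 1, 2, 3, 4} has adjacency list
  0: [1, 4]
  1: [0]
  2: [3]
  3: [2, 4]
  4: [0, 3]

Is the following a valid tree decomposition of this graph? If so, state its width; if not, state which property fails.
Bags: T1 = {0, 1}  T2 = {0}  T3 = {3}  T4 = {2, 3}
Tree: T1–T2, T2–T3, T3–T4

No — vertex 4 appears in no bag.

A tree decomposition must satisfy three properties: every vertex lies in some bag; for every edge, both endpoints lie together in some bag; and for every vertex, the bags containing it form a connected subtree. Here vertex 4 appears in no bag, so the decomposition is invalid.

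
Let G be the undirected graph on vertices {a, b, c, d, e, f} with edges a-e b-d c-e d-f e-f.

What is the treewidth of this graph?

1

A width-1 tree decomposition is:
Bags: B1 = {d, f}  B2 = {e, f}  B3 = {c, e}  B4 = {a, e}  B5 = {b, d}
Tree: B1–B2, B2–B3, B2–B4, B1–B5
Each bag holds 2 vertices, so the decomposition has width 1, which upper-bounds the treewidth. Since G has at least one edge (e.g. f–d), it is not an edgeless graph, so tw(G) ≥ 1. The upper and lower bounds meet at 1, so that is the treewidth.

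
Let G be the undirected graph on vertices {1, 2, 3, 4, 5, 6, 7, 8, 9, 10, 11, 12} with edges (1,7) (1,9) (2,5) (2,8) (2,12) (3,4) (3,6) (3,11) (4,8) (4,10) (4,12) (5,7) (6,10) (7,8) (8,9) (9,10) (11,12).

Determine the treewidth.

A width-3 tree decomposition is:
Bags: B1 = {1, 5, 7, 9}  B2 = {5, 7, 8, 9}  B3 = {2, 5, 8, 9}  B4 = {2, 8, 9, 10}  B5 = {2, 4, 8, 10}  B6 = {2, 4, 10, 12}  B7 = {4, 6, 10, 12}  B8 = {3, 4, 6, 12}  B9 = {3, 6, 11, 12}
Tree: B1–B2, B2–B3, B3–B4, B4–B5, B5–B6, B6–B7, B7–B8, B8–B9
Every bag has size at most 4, so the width is 4 − 1 = 3 and tw(G) ≤ 3. For the lower bound: the 4 vertex sets {1,5,7}, {9}, {8}, {2,4,10,12} are disjoint, each induces a connected subgraph, and every pair is joined by at least one edge of G. Contracting each set to a single vertex therefore yields K_{4} as a minor, and since treewidth is minor-monotone, tw(G) ≥ tw(K_{4}) = 3. Hence tw(G) = 3 exactly.

3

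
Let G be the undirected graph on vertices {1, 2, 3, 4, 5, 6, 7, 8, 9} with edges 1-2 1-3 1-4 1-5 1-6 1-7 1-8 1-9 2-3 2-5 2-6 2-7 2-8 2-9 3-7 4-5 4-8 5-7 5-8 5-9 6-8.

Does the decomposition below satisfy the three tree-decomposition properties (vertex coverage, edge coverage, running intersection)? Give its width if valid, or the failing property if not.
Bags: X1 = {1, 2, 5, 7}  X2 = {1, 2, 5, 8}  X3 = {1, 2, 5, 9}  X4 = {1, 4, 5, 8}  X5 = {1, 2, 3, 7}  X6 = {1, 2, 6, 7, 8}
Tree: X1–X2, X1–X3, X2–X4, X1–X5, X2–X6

No — bags containing vertex 7 are not connected in the tree.

A tree decomposition must satisfy three properties: every vertex lies in some bag; for every edge, both endpoints lie together in some bag; and for every vertex, the bags containing it form a connected subtree. Here bags containing vertex 7 are not connected in the tree, so the decomposition is invalid.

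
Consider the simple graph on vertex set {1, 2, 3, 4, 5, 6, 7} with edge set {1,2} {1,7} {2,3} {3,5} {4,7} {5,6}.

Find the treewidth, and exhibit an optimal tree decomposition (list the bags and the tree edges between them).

Every bag has size at most 2, so the width is 2 − 1 = 1 and tw(G) ≤ 1. Since G has at least one edge (e.g. 6–5), it is not an edgeless graph, so tw(G) ≥ 1. Combining the bounds, tw(G) = 1.

Treewidth 1.
One optimal decomposition is:
Bags: B1 = {5, 6}  B2 = {3, 5}  B3 = {2, 3}  B4 = {1, 2}  B5 = {1, 7}  B6 = {4, 7}
Tree: B1–B2, B2–B3, B3–B4, B4–B5, B5–B6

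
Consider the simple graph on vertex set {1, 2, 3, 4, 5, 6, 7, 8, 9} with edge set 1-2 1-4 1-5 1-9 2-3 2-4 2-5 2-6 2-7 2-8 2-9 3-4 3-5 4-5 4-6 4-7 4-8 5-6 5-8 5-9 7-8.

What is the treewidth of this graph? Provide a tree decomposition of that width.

Every bag has size at most 4, so the width is 4 − 1 = 3 and tw(G) ≤ 3. Conversely, {1, 2, 5, 9} is a clique of size 4, and the vertices of any clique must share a bag in every tree decomposition; so some bag has ≥ 4 vertices and tw(G) ≥ 3. Combining the bounds, tw(G) = 3.

Treewidth 3.
Bags: B1 = {2, 4, 5, 6}  B2 = {2, 3, 4, 5}  B3 = {2, 4, 5, 8}  B4 = {1, 2, 4, 5}  B5 = {1, 2, 5, 9}  B6 = {2, 4, 7, 8}
Tree: B1–B2, B2–B3, B1–B4, B4–B5, B3–B6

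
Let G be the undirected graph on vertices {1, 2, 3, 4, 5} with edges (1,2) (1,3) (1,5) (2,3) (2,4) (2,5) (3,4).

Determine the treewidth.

2

A width-2 tree decomposition is:
Bags: B1 = {1, 2, 3}  B2 = {2, 3, 4}  B3 = {1, 2, 5}
Tree: B1–B2, B1–B3
The largest bag has 3 vertices, giving width 2; this decomposition certifies tw(G) ≤ 2. For the lower bound, the 3 vertices {1, 2, 3} are pairwise adjacent, and any tree decomposition puts a clique entirely inside one bag — forcing width ≥ 2. The upper and lower bounds meet at 2, so that is the treewidth.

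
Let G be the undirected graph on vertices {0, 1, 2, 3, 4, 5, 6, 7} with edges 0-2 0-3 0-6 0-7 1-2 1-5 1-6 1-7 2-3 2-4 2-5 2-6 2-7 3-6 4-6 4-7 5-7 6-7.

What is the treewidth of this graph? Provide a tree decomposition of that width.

Treewidth 3.
One optimal decomposition is:
Bags: B1 = {1, 2, 6, 7}  B2 = {0, 2, 6, 7}  B3 = {2, 4, 6, 7}  B4 = {0, 2, 3, 6}  B5 = {1, 2, 5, 7}
Tree: B1–B2, B1–B3, B2–B4, B1–B5

Every bag has size at most 4, so the width is 4 − 1 = 3 and tw(G) ≤ 3. On the other hand G contains the 4-clique {1, 2, 5, 7}. A clique must lie in a single bag of any decomposition, so no decomposition can have width below 3. Therefore the treewidth is 3.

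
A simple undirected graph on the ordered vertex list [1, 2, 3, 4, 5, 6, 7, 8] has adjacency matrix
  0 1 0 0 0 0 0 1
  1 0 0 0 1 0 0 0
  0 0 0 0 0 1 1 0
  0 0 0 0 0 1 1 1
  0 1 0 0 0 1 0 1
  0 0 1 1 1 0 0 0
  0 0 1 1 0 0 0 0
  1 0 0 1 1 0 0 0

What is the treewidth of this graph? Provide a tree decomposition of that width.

Treewidth 2.
One such decomposition:
Bags: B1 = {1, 2, 5}  B2 = {1, 5, 8}  B3 = {5, 6, 8}  B4 = {4, 6, 8}  B5 = {3, 4, 6}  B6 = {3, 4, 7}
Tree: B1–B2, B2–B3, B3–B4, B4–B5, B5–B6

Each bag holds 3 vertices, so the decomposition has width 2, which upper-bounds the treewidth. For the lower bound, G contains the cycle 2–1–8–5–2, so G is not a forest; only forests have treewidth ≤ 1, hence tw(G) ≥ 2. Combining the bounds, tw(G) = 2.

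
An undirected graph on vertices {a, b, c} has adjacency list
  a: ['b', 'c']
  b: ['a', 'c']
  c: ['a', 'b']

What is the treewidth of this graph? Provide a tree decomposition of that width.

Treewidth 2.
One such decomposition:
Bags: B1 = {a, b, c}
Tree: (single bag)

With just one bag of size 3, the width is 3 − 1 = 2, so tw(G) ≤ 2. Conversely, {a, b, c} is a clique of size 3, and the vertices of any clique must share a bag in every tree decomposition; so some bag has ≥ 3 vertices and tw(G) ≥ 2. Therefore the treewidth is 2.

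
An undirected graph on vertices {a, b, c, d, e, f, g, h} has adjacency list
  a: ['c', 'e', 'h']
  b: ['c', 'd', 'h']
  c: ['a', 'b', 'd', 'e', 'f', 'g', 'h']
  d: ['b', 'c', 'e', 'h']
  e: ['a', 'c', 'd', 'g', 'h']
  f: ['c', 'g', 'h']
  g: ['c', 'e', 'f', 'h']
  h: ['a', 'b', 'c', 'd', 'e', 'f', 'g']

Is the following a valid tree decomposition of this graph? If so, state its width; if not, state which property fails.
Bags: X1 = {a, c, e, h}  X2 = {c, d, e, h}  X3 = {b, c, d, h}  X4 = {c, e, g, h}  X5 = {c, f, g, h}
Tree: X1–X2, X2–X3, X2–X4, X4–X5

Every vertex of G appears in some bag (union = {a, b, c, d, e, f, g, h}); every edge is covered by a bag; and for each vertex v the set of bags containing v is connected in the bag tree. The decomposition is therefore valid. The largest bag has 4 vertices, so the width is 3.

Yes; width 3.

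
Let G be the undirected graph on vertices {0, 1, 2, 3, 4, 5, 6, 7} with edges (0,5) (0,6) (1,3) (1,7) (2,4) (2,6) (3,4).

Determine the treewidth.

A width-1 tree decomposition is:
Bags: B1 = {1, 7}  B2 = {1, 3}  B3 = {3, 4}  B4 = {2, 4}  B5 = {2, 6}  B6 = {0, 6}  B7 = {0, 5}
Tree: B1–B2, B2–B3, B3–B4, B4–B5, B5–B6, B6–B7
The largest bag has 2 vertices, giving width 1; this decomposition certifies tw(G) ≤ 1. Any graph with an edge has treewidth ≥ 1, and G has the edge 7–1. Combining the bounds, tw(G) = 1.

1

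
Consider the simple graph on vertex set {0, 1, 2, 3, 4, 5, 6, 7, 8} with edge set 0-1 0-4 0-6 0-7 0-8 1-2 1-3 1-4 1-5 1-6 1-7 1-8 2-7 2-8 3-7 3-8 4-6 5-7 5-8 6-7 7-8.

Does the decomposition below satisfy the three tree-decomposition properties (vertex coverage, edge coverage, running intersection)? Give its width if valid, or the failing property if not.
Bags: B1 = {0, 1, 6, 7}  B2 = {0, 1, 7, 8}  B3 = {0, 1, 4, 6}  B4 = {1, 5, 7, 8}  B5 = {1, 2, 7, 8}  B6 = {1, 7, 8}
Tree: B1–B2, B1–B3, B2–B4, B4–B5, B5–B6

A tree decomposition must satisfy three properties: every vertex lies in some bag; for every edge, both endpoints lie together in some bag; and for every vertex, the bags containing it form a connected subtree. Here vertex 3 appears in no bag, so the decomposition is invalid.

No — vertex 3 appears in no bag.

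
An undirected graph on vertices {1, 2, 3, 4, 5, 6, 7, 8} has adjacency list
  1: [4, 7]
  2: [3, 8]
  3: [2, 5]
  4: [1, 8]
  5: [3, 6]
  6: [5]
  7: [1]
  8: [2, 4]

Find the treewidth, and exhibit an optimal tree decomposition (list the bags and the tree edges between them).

Treewidth 1.
Bags: B1 = {1, 7}  B2 = {1, 4}  B3 = {4, 8}  B4 = {2, 8}  B5 = {2, 3}  B6 = {3, 5}  B7 = {5, 6}
Tree: B1–B2, B2–B3, B3–B4, B4–B5, B5–B6, B6–B7

Each bag holds 2 vertices, so the decomposition has width 1, which upper-bounds the treewidth. G has an edge, so its treewidth is at least 1. Hence tw(G) = 1 exactly.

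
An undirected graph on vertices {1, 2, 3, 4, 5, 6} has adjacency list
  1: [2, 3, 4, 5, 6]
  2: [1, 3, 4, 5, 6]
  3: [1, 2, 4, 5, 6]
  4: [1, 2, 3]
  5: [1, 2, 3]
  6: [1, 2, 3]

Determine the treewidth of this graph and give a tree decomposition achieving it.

Treewidth 3.
One optimal decomposition is:
Bags: B1 = {1, 2, 3, 6}  B2 = {1, 2, 3, 4}  B3 = {1, 2, 3, 5}
Tree: B1–B2, B2–B3

Every bag has size at most 4, so the width is 4 − 1 = 3 and tw(G) ≤ 3. For the lower bound, the 4 vertices {1, 2, 3, 4} are pairwise adjacent, and any tree decomposition puts a clique entirely inside one bag — forcing width ≥ 3. Therefore the treewidth is 3.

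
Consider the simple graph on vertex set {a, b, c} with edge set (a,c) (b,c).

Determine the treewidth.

1

A width-1 tree decomposition is:
Bags: B1 = {a, c}  B2 = {b, c}
Tree: B1–B2
The largest bag has 2 vertices, giving width 1; this decomposition certifies tw(G) ≤ 1. G has an edge, so its treewidth is at least 1. Hence tw(G) = 1 exactly.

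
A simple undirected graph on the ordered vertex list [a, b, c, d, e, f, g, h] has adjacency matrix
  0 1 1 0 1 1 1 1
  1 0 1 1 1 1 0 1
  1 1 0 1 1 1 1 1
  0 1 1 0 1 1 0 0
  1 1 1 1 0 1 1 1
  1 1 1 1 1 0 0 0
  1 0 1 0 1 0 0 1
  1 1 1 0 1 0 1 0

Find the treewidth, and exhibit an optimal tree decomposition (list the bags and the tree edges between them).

Treewidth 4.
Bags: B1 = {a, b, c, e, f}  B2 = {a, b, c, e, h}  B3 = {a, c, e, g, h}  B4 = {b, c, d, e, f}
Tree: B1–B2, B2–B3, B1–B4

Every bag has size at most 5, so the width is 5 − 1 = 4 and tw(G) ≤ 4. For the lower bound, the 5 vertices {a, c, e, g, h} are pairwise adjacent, and any tree decomposition puts a clique entirely inside one bag — forcing width ≥ 4. Therefore the treewidth is 4.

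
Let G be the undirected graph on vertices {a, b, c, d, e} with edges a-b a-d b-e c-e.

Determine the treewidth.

A width-1 tree decomposition is:
Bags: B1 = {c, e}  B2 = {b, e}  B3 = {a, b}  B4 = {a, d}
Tree: B1–B2, B2–B3, B3–B4
Every bag has size at most 2, so the width is 2 − 1 = 1 and tw(G) ≤ 1. Since G has at least one edge (e.g. c–e), it is not an edgeless graph, so tw(G) ≥ 1. Combining the bounds, tw(G) = 1.

1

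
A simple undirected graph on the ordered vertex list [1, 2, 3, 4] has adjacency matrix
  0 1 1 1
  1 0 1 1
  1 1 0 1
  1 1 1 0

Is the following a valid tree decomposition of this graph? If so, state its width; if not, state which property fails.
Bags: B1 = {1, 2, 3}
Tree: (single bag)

No — vertex 4 appears in no bag.

A tree decomposition must satisfy three properties: every vertex lies in some bag; for every edge, both endpoints lie together in some bag; and for every vertex, the bags containing it form a connected subtree. Here vertex 4 appears in no bag, so the decomposition is invalid.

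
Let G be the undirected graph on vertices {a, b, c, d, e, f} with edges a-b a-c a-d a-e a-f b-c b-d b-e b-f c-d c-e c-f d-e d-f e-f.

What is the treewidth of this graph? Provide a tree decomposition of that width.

With just one bag of size 6, the width is 6 − 1 = 5, so tw(G) ≤ 5. Conversely, {a, b, c, d, e, f} is a clique of size 6, and the vertices of any clique must share a bag in every tree decomposition; so some bag has ≥ 6 vertices and tw(G) ≥ 5. Hence tw(G) = 5 exactly.

Treewidth 5.
One such decomposition:
Bags: B1 = {a, b, c, d, e, f}
Tree: (single bag)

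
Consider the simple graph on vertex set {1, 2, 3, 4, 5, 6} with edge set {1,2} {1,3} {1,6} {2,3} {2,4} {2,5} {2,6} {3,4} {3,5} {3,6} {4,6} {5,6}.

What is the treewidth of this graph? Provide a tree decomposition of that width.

The largest bag has 4 vertices, giving width 3; this decomposition certifies tw(G) ≤ 3. Conversely, {1, 2, 3, 6} is a clique of size 4, and the vertices of any clique must share a bag in every tree decomposition; so some bag has ≥ 4 vertices and tw(G) ≥ 3. Therefore the treewidth is 3.

Treewidth 3.
One such decomposition:
Bags: B1 = {1, 2, 3, 6}  B2 = {2, 3, 4, 6}  B3 = {2, 3, 5, 6}
Tree: B1–B2, B1–B3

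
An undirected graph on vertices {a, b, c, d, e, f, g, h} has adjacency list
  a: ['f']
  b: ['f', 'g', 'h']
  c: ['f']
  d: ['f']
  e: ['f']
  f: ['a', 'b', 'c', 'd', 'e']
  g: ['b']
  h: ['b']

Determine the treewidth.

A width-1 tree decomposition is:
Bags: B1 = {d, f}  B2 = {a, f}  B3 = {e, f}  B4 = {c, f}  B5 = {b, f}  B6 = {b, h}  B7 = {b, g}
Tree: B1–B2, B1–B3, B3–B4, B4–B5, B5–B6, B5–B7
The largest bag has 2 vertices, giving width 1; this decomposition certifies tw(G) ≤ 1. Since G has at least one edge (e.g. f–d), it is not an edgeless graph, so tw(G) ≥ 1. Hence tw(G) = 1 exactly.

1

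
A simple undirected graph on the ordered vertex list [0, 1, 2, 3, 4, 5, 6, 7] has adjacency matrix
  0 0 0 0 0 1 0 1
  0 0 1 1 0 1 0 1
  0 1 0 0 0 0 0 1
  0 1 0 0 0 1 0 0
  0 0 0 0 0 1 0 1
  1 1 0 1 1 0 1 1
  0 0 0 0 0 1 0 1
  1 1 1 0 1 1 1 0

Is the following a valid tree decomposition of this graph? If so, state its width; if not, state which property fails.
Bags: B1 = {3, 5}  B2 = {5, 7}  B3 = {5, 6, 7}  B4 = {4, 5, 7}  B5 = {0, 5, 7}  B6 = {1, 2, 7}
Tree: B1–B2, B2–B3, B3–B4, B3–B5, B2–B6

A tree decomposition must satisfy three properties: every vertex lies in some bag; for every edge, both endpoints lie together in some bag; and for every vertex, the bags containing it form a connected subtree. Here edge (3,1) lies in no bag, so the decomposition is invalid.

No — edge (3,1) lies in no bag.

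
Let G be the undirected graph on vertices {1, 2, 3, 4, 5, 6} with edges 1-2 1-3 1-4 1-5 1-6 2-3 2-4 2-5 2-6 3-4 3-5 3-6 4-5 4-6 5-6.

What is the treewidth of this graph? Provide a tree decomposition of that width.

Treewidth 5.
One optimal decomposition is:
Bags: B1 = {1, 2, 3, 4, 5, 6}
Tree: (single bag)

With just one bag of size 6, the width is 6 − 1 = 5, so tw(G) ≤ 5. For the lower bound, the 6 vertices {1, 2, 3, 4, 5, 6} are pairwise adjacent, and any tree decomposition puts a clique entirely inside one bag — forcing width ≥ 5. Therefore the treewidth is 5.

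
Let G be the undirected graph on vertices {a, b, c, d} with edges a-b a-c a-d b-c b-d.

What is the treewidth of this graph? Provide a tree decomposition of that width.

The largest bag has 3 vertices, giving width 2; this decomposition certifies tw(G) ≤ 2. Conversely, {a, b, d} is a clique of size 3, and the vertices of any clique must share a bag in every tree decomposition; so some bag has ≥ 3 vertices and tw(G) ≥ 2. The upper and lower bounds meet at 2, so that is the treewidth.

Treewidth 2.
Bags: B1 = {a, b, c}  B2 = {a, b, d}
Tree: B1–B2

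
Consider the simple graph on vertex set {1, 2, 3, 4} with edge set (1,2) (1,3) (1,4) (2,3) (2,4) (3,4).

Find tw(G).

3

A width-3 tree decomposition is:
Bags: B1 = {1, 2, 3, 4}
Tree: (single bag)
A single bag containing all 4 vertices is trivially a valid decomposition of width 3. For the lower bound, the 4 vertices {1, 2, 3, 4} are pairwise adjacent, and any tree decomposition puts a clique entirely inside one bag — forcing width ≥ 3. Hence tw(G) = 3 exactly.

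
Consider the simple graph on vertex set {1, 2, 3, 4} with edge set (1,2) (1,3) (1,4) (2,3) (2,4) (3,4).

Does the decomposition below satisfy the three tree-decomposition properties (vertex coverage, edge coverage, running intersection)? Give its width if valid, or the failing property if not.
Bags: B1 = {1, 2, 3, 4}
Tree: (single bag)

Yes; width 3.

Every vertex of G appears in some bag (union = {1, 2, 3, 4}); every edge is covered by a bag; and for each vertex v the set of bags containing v is connected in the bag tree. The decomposition is therefore valid. The largest bag has 4 vertices, so the width is 3.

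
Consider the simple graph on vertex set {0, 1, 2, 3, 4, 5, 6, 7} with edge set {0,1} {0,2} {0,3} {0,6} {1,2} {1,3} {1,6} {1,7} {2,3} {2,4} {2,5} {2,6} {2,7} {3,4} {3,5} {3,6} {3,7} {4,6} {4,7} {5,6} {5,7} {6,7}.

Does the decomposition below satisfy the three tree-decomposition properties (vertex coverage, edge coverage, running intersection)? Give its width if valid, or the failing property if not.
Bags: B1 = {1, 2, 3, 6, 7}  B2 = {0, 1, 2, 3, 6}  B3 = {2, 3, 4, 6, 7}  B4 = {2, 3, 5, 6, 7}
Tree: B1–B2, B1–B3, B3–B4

Yes; width 4.

Checking the three conditions: (i) the bags cover all of {0, 1, 2, 3, 4, 5, 6, 7}; (ii) for each edge, some bag contains both endpoints; (iii) the bags containing any fixed vertex form a subtree. All hold, so the decomposition is valid with width 5 − 1 = 4.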